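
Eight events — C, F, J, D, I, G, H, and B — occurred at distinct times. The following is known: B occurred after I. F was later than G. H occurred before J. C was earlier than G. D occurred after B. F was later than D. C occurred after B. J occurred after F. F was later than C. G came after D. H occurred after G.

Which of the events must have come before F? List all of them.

B, C, D, G, I

Directly stated before F: C, D, and G.
B reaches F via B → C → F.
I reaches F via I → B → C → F.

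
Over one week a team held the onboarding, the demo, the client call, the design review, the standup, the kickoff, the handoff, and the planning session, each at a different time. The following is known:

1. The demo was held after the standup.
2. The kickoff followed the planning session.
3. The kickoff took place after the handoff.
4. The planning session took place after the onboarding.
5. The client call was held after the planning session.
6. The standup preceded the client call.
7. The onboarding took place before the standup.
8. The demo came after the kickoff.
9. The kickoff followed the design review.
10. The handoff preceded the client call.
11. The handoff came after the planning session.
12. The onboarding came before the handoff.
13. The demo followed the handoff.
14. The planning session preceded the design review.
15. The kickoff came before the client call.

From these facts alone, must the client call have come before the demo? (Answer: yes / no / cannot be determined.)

cannot be determined

No chain of stated constraints runs from the client call to the demo, and none runs from the demo to the client call either.
So the relative order of the client call and the demo is not fixed by the given facts.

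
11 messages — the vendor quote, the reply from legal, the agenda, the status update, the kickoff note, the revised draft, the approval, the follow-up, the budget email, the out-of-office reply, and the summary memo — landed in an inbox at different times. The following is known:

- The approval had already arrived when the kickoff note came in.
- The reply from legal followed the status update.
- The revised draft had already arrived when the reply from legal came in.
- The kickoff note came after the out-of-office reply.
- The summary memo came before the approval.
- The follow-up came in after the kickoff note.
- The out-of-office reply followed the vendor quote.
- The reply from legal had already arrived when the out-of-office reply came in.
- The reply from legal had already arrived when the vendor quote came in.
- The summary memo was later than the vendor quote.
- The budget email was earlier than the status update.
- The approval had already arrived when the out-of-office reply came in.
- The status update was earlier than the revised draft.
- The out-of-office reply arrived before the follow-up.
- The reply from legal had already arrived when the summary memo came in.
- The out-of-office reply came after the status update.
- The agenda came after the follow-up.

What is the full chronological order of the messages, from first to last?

The constraints fix every adjacent pair, so only one ordering works:
the budget email → the status update → the revised draft → the reply from legal → the vendor quote → the summary memo → the approval → the out-of-office reply → the kickoff note → the follow-up → the agenda.

the budget email, the status update, the revised draft, the reply from legal, the vendor quote, the summary memo, the approval, the out-of-office reply, the kickoff note, the follow-up, the agenda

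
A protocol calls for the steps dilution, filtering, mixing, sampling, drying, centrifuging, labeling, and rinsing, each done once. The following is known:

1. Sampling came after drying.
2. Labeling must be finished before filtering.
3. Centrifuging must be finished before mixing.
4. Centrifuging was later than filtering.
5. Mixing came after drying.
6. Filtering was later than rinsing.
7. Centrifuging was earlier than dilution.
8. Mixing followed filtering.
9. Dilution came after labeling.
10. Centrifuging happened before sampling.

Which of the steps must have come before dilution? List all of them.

Directly stated before dilution: centrifuging and labeling.
Filtering reaches dilution via filtering → centrifuging → dilution.
Rinsing reaches dilution via rinsing → filtering → centrifuging → dilution.
No chain forces mixing (or any of the others) ahead of dilution.

centrifuging, filtering, labeling, rinsing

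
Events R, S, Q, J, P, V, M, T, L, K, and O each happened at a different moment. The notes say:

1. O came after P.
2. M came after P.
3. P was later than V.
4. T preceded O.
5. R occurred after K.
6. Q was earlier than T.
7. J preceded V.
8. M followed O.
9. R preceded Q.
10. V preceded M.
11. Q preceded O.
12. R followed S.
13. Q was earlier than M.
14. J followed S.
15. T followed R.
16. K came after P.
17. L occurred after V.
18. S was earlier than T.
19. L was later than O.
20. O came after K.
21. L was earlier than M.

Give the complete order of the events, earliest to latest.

S, J, V, P, K, R, Q, T, O, L, M

The constraints fix every adjacent pair, so only one ordering works:
S → J → V → P → K → R → Q → T → O → L → M.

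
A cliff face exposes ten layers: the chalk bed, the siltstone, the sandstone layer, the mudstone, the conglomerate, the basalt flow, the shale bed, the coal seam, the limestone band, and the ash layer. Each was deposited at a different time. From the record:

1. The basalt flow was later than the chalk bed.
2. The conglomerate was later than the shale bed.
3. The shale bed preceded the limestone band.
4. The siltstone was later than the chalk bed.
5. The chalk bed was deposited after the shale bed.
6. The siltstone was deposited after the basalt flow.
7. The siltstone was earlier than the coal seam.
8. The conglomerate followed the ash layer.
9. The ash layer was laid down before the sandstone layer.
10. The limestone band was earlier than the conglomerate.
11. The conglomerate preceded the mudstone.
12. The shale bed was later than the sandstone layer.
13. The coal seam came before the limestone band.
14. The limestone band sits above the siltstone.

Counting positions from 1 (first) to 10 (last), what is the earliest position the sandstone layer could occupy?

The ash layer must come before the sandstone layer — 1 forced predecessor.
Nothing else is forced ahead of the sandstone layer, so its earliest slot is position 1 + 1 = 2.

2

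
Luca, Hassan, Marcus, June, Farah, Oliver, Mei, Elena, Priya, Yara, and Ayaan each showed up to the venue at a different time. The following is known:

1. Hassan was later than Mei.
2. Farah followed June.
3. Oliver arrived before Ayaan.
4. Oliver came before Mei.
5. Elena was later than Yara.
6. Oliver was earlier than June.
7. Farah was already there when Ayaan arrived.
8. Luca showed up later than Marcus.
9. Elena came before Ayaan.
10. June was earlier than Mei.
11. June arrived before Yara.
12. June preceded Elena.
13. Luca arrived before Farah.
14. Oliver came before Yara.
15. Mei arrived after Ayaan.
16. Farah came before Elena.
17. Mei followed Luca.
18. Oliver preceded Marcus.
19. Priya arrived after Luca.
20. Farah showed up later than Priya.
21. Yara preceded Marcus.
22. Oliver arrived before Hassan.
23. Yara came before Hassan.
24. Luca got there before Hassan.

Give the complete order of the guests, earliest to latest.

The constraints fix every adjacent pair, so only one ordering works:
Oliver → June → Yara → Marcus → Luca → Priya → Farah → Elena → Ayaan → Mei → Hassan.

Oliver, June, Yara, Marcus, Luca, Priya, Farah, Elena, Ayaan, Mei, Hassan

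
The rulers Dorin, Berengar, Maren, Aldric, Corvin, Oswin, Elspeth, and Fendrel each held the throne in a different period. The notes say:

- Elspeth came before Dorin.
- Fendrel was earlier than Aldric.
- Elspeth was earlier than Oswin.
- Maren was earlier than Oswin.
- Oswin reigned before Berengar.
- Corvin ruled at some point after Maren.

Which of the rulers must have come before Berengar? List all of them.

Directly stated before Berengar: Oswin.
Elspeth reaches Berengar via Elspeth → Oswin → Berengar.
Maren reaches Berengar via Maren → Oswin → Berengar.
No chain forces Corvin (or any of the others) ahead of Berengar.

Elspeth, Maren, Oswin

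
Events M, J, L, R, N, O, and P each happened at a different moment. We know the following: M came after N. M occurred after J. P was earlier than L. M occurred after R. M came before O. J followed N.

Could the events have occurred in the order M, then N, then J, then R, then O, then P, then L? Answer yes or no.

The constraints require R before M, but in the proposed sequence M appears ahead of R. That one violation is enough.

no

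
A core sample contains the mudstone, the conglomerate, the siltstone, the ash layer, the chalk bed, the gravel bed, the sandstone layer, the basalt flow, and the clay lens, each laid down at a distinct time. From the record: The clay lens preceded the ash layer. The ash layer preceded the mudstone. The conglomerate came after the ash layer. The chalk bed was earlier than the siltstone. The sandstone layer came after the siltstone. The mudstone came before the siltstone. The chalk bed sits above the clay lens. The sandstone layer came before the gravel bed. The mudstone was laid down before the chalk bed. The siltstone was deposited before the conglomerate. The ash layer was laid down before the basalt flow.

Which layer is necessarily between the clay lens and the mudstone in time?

Tracing the constraints gives the clay lens → the ash layer → the mudstone, so the ash layer sits after the clay lens and before the mudstone.
No other layer is forced both after the clay lens and before the mudstone.

the ash layer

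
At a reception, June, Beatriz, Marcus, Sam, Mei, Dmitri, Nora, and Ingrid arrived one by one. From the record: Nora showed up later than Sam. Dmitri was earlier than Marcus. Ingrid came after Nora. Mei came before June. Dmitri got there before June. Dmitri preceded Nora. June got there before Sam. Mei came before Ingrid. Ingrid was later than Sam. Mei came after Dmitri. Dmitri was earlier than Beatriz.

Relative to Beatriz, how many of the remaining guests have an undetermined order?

Forced before Beatriz: Dmitri.
That leaves Ingrid, June, Marcus, Mei, Nora, and Sam with no forced order relative to Beatriz — 6.

6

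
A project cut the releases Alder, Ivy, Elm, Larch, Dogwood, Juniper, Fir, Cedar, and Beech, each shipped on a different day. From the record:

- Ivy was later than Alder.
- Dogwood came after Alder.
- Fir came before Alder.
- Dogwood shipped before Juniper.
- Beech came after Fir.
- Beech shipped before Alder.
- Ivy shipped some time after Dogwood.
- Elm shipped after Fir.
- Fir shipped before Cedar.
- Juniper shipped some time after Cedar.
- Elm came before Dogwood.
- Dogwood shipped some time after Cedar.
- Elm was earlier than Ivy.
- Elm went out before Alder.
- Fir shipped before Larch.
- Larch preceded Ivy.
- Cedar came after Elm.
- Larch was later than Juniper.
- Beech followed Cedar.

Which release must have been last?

Every other release has a chain of constraints placing it before Ivy, so Ivy is last.

Ivy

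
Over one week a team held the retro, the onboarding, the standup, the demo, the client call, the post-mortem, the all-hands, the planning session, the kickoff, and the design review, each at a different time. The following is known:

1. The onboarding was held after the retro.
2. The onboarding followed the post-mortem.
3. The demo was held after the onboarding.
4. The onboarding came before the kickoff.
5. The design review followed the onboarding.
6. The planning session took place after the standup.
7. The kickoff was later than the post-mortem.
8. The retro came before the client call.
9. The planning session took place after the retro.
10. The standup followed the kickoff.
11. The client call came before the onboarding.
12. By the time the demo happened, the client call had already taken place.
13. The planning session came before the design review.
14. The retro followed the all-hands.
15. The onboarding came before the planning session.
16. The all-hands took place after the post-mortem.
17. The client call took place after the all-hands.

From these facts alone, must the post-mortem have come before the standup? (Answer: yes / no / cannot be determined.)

yes

Chain the constraints: the post-mortem → the kickoff → the standup. Each link is directly stated, so the post-mortem comes before the standup.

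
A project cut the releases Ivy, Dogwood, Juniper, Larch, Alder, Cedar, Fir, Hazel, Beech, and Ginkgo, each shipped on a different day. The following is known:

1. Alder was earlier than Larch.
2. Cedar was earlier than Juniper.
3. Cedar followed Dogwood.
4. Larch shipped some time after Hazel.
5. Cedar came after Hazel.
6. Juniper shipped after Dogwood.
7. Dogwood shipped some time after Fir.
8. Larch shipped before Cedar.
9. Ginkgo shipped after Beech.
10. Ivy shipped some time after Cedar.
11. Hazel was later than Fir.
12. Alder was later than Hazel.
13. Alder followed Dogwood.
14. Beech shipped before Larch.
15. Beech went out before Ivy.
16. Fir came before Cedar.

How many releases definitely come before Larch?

5

Directly stated before Larch: Alder, Beech, and Hazel.
Dogwood reaches Larch via Dogwood → Alder → Larch.
Fir reaches Larch via Fir → Hazel → Larch.
That's Alder, Beech, Dogwood, Fir, and Hazel — 5 in all.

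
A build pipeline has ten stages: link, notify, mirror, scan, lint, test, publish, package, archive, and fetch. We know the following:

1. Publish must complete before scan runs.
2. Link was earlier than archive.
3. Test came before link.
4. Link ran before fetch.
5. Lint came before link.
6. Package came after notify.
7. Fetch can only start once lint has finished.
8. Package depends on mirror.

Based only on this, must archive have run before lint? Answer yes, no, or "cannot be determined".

no

Tracing the constraints gives lint → link → archive, so lint must come before archive.
That means archive cannot be before lint.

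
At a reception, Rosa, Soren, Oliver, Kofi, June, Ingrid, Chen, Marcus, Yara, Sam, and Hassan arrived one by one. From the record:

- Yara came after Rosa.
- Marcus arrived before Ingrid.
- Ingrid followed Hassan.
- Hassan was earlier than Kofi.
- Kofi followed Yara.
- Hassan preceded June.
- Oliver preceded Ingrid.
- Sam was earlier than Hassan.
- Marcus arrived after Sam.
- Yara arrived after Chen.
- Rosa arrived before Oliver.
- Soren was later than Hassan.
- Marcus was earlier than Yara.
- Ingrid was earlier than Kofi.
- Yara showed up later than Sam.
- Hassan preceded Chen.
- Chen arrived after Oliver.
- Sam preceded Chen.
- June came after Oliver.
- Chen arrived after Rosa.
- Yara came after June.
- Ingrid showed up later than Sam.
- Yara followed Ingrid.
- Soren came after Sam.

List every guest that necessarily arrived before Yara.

Chen, Hassan, Ingrid, June, Marcus, Oliver, Rosa, Sam

Directly stated before Yara: Chen, Ingrid, June, Marcus, Rosa, and Sam.
Hassan reaches Yara via Hassan → June → Yara.
Oliver reaches Yara via Oliver → Ingrid → Yara.
No chain forces Kofi (or any of the others) ahead of Yara.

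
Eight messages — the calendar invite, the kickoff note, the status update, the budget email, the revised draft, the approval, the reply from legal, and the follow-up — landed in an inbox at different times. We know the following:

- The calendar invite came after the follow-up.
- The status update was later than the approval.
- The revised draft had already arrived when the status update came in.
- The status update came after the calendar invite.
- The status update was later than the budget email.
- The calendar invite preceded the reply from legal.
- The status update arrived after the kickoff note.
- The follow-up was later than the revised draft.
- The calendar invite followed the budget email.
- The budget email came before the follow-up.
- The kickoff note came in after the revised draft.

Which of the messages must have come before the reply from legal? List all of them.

Directly stated before the reply from legal: the calendar invite.
The budget email reaches the reply from legal via the budget email → the calendar invite → the reply from legal.
The follow-up reaches the reply from legal via the follow-up → the calendar invite → the reply from legal.
The revised draft reaches the reply from legal via the revised draft → the follow-up → the calendar invite → the reply from legal.

the budget email, the calendar invite, the follow-up, the revised draft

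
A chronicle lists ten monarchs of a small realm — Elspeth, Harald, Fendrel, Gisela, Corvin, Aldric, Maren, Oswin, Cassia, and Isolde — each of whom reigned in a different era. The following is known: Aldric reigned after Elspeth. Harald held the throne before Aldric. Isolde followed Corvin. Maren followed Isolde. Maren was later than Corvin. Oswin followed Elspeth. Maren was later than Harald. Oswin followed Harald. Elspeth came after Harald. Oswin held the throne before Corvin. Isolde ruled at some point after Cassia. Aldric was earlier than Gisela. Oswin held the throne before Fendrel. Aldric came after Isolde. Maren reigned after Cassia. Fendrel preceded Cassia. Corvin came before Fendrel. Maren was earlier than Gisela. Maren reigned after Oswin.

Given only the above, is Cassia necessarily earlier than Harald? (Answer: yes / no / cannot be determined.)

Tracing the constraints gives Harald → Oswin → Fendrel → Cassia, so Harald must come before Cassia.
That means Cassia cannot be before Harald.

no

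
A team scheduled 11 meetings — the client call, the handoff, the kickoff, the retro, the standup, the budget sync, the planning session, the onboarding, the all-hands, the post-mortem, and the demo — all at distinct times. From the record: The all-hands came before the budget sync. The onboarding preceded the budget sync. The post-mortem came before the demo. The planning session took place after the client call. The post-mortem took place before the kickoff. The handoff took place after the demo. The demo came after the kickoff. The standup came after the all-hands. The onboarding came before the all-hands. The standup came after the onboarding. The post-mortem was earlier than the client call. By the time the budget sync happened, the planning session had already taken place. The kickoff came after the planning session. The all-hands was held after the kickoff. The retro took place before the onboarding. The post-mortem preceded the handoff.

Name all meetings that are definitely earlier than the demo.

the client call, the kickoff, the planning session, the post-mortem

Directly stated before the demo: the kickoff and the post-mortem.
The client call reaches the demo via the client call → the planning session → the kickoff → the demo.
The planning session reaches the demo via the planning session → the kickoff → the demo.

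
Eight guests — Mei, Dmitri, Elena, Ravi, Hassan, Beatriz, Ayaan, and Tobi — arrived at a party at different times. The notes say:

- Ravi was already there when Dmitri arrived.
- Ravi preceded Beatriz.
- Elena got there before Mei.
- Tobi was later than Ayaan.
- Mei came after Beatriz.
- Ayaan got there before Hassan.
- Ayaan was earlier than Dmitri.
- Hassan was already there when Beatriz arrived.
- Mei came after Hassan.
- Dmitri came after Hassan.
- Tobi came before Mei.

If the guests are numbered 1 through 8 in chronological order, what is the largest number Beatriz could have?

Beatriz must come before Mei — 1 guest forced after them.
Everything else can be placed before Beatriz in some valid order, so Beatriz can sit as late as position 8 − 1 = 7.

7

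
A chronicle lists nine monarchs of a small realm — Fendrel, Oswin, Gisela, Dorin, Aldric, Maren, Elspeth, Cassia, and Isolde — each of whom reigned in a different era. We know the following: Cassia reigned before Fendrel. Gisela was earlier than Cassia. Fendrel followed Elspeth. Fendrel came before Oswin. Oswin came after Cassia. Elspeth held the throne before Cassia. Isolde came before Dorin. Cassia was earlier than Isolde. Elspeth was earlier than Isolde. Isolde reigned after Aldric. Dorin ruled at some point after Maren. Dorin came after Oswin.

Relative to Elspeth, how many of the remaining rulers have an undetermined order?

3

Forced after Elspeth: Cassia, Dorin, Fendrel, Isolde, and Oswin.
That leaves Aldric, Gisela, and Maren with no forced order relative to Elspeth — 3.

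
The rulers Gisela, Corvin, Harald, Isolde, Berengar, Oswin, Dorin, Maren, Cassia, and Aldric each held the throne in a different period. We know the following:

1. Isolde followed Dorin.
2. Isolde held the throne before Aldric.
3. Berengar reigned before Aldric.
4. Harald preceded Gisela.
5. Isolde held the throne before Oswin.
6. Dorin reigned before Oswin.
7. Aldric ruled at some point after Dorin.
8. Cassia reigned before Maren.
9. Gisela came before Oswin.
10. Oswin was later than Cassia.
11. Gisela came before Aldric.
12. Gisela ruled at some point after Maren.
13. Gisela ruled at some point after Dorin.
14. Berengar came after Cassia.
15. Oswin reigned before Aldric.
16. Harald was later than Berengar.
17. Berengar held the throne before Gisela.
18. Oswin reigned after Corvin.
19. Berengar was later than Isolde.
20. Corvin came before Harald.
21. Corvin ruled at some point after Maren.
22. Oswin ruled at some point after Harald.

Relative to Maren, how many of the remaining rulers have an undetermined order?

Forced before Maren: Cassia; forced after Maren: Aldric, Corvin, Gisela, Harald, and Oswin.
That leaves Berengar, Dorin, and Isolde with no forced order relative to Maren — 3.

3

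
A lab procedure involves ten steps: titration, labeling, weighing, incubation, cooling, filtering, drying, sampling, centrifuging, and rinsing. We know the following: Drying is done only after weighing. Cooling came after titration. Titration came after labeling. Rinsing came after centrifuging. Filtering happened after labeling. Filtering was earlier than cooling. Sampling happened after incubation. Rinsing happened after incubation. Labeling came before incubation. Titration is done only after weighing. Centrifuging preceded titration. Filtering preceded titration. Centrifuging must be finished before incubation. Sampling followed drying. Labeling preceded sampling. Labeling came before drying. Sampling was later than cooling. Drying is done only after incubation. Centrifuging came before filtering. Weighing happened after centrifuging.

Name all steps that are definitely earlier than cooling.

centrifuging, filtering, labeling, titration, weighing

Directly stated before cooling: filtering and titration.
Centrifuging reaches cooling via centrifuging → filtering → cooling.
Labeling reaches cooling via labeling → filtering → cooling.
Weighing reaches cooling via weighing → titration → cooling.
No chain forces incubation (or any of the others) ahead of cooling.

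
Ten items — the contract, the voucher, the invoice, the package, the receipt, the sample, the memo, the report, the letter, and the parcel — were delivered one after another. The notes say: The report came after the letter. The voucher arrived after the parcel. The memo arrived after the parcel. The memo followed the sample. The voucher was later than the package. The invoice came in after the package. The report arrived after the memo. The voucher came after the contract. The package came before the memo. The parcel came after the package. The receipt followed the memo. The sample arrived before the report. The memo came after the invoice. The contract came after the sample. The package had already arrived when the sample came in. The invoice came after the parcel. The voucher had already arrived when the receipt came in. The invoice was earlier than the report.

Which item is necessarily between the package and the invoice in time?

Tracing the constraints gives the package → the parcel → the invoice, so the parcel sits after the package and before the invoice.
No other item is forced both after the package and before the invoice.

the parcel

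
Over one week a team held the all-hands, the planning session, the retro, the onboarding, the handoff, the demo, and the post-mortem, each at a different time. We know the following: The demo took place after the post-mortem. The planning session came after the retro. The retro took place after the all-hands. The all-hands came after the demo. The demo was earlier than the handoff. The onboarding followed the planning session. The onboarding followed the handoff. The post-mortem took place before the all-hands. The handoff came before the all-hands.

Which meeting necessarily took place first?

The post-mortem has a chain of constraints placing it before every other meeting, so the post-mortem must be first.

the post-mortem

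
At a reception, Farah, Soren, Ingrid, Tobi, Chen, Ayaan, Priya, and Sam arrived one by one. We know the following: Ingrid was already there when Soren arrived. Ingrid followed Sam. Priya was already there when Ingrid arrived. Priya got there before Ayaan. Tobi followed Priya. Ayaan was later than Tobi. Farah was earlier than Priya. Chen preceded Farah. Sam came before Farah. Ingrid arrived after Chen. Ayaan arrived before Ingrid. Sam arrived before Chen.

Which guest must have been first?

Sam has a chain of constraints placing them before every other guest, so Sam must be first.

Sam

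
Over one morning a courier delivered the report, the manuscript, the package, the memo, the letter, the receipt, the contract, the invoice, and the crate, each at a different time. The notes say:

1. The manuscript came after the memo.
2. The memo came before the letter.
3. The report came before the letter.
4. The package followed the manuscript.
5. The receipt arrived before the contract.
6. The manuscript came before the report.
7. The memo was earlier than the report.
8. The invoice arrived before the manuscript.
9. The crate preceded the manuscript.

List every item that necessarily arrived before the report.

Directly stated before the report: the manuscript and the memo.
The crate reaches the report via the crate → the manuscript → the report.
The invoice reaches the report via the invoice → the manuscript → the report.
No chain forces the receipt (or any of the others) ahead of the report.

the crate, the invoice, the manuscript, the memo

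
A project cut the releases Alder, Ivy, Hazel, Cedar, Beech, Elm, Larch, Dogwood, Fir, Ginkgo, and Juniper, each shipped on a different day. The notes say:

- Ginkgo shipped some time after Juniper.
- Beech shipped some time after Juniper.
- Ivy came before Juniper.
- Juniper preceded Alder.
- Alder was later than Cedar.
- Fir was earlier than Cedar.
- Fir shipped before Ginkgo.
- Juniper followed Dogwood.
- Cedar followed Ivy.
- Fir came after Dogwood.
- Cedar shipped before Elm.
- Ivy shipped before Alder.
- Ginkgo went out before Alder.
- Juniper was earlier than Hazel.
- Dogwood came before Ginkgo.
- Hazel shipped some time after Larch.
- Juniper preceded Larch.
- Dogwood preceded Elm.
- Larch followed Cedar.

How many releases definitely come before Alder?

6

Directly stated before Alder: Cedar, Ginkgo, Ivy, and Juniper.
Dogwood reaches Alder via Dogwood → Juniper → Alder.
Fir reaches Alder via Fir → Ginkgo → Alder.
No chain forces Larch (or any of the others) ahead of Alder.
That's Cedar, Dogwood, Fir, Ginkgo, Ivy, and Juniper — 6 in all.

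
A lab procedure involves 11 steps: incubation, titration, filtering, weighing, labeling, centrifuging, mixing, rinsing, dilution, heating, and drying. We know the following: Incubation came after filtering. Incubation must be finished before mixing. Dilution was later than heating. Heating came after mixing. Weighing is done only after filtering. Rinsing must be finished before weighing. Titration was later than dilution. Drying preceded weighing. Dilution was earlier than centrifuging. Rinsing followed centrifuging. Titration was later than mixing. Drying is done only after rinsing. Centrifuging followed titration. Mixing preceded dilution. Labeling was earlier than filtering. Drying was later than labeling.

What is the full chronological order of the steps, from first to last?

The constraints fix every adjacent pair, so only one ordering works:
labeling → filtering → incubation → mixing → heating → dilution → titration → centrifuging → rinsing → drying → weighing.

labeling, filtering, incubation, mixing, heating, dilution, titration, centrifuging, rinsing, drying, weighing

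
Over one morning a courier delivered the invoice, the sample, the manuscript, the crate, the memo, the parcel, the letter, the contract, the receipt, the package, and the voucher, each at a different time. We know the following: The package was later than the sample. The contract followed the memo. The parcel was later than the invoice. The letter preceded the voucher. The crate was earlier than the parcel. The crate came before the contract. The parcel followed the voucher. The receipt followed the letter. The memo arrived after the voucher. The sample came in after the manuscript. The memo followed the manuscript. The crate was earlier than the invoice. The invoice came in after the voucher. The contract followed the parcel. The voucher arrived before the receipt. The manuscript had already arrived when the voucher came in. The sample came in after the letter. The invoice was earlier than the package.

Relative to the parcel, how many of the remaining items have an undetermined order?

4

Forced before the parcel: the crate, the invoice, the letter, the manuscript, and the voucher; forced after the parcel: the contract.
That leaves the memo, the package, the receipt, and the sample with no forced order relative to the parcel — 4.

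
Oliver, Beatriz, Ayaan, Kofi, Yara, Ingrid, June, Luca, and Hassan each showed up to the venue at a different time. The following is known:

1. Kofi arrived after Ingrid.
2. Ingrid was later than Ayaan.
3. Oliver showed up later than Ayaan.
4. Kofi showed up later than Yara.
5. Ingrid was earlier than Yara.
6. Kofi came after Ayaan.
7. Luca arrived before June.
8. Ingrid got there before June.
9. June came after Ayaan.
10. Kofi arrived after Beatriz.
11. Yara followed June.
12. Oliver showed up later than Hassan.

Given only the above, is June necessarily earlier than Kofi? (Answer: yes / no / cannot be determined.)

yes

Chain the constraints: June → Yara → Kofi. Each link is directly stated, so June comes before Kofi.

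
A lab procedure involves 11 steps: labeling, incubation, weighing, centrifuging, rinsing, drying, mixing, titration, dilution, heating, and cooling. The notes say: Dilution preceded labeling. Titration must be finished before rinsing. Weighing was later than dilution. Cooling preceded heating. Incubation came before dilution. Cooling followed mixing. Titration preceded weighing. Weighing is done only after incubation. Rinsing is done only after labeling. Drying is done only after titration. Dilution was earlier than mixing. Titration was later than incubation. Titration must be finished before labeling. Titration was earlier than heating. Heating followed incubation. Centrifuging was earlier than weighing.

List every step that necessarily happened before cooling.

dilution, incubation, mixing

Directly stated before cooling: mixing.
Dilution reaches cooling via dilution → mixing → cooling.
Incubation reaches cooling via incubation → dilution → mixing → cooling.
No chain forces centrifuging (or any of the others) ahead of cooling.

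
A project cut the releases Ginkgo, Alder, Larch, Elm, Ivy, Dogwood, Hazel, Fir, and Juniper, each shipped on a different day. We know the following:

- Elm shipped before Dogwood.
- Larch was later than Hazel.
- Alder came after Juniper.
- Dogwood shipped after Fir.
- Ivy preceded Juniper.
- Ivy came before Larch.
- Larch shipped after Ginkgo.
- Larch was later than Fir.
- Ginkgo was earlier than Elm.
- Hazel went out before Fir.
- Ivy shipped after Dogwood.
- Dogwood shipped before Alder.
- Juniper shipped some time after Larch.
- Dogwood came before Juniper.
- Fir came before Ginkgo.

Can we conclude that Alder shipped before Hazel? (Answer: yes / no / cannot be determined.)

no

Tracing the constraints gives Hazel → Fir → Dogwood → Alder, so Hazel must come before Alder.
That means Alder cannot be before Hazel.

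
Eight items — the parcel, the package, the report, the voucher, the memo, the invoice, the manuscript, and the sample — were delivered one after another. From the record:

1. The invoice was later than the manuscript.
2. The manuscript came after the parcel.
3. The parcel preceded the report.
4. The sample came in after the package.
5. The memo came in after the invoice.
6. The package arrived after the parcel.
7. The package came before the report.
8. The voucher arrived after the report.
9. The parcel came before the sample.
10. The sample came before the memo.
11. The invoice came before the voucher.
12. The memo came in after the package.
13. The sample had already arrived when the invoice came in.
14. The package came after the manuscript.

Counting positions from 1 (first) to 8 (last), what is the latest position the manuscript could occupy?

The manuscript must come before the invoice, the memo, the package, the report, the sample, and the voucher — 6 items forced after it.
Everything else can be placed before the manuscript in some valid order, so the manuscript can sit as late as position 8 − 6 = 2.

2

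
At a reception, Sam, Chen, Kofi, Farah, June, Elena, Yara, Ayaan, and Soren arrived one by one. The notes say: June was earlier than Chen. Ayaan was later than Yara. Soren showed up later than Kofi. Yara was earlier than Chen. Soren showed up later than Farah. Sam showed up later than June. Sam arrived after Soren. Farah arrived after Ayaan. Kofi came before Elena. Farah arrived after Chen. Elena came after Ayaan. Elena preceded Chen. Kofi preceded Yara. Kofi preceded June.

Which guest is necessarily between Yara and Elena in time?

Tracing the constraints gives Yara → Ayaan → Elena, so Ayaan sits after Yara and before Elena.
No other guest is forced both after Yara and before Elena.

Ayaan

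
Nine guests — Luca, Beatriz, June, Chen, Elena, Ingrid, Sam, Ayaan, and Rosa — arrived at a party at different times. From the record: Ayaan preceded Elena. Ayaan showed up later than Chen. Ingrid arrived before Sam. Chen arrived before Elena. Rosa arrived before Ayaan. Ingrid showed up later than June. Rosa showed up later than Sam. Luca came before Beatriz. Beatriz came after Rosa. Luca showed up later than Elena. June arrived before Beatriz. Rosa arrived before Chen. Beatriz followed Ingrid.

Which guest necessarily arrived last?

Every other guest has a chain of constraints placing them before Beatriz, so Beatriz is last.

Beatriz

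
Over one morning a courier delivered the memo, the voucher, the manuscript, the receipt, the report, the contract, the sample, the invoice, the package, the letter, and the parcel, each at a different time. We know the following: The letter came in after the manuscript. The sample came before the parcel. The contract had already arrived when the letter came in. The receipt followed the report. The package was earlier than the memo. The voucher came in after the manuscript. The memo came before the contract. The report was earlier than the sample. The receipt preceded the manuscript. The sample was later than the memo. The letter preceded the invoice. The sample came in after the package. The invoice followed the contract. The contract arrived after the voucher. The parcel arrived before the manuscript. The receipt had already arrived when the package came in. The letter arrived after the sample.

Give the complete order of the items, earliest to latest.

the report, the receipt, the package, the memo, the sample, the parcel, the manuscript, the voucher, the contract, the letter, the invoice

The constraints fix every adjacent pair, so only one ordering works:
the report → the receipt → the package → the memo → the sample → the parcel → the manuscript → the voucher → the contract → the letter → the invoice.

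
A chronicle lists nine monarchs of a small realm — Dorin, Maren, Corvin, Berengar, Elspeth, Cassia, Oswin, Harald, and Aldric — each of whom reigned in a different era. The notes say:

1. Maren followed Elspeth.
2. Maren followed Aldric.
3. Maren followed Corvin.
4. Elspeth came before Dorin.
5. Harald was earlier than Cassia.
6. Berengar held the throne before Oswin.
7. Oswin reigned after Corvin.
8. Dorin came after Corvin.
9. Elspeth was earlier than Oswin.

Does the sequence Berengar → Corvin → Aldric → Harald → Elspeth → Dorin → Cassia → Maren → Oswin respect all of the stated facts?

Check each stated constraint against the proposed order — e.g. Corvin is ahead of Oswin; Berengar is ahead of Oswin. Every pair is in the required order; nothing is violated.

yes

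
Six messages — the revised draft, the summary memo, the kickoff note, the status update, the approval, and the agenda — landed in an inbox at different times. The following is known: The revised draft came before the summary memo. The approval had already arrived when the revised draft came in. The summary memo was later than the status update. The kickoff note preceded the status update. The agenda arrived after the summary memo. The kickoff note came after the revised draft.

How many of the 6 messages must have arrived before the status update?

3

Directly stated before the status update: the kickoff note.
The approval reaches the status update via the approval → the revised draft → the kickoff note → the status update.
The revised draft reaches the status update via the revised draft → the kickoff note → the status update.
That's the approval, the kickoff note, and the revised draft — 3 in all.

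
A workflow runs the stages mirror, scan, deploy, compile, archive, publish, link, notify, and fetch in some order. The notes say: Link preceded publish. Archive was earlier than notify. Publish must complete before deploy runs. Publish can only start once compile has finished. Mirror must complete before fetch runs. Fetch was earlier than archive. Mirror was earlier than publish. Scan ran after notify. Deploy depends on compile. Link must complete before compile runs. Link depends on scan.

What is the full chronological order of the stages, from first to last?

mirror, fetch, archive, notify, scan, link, compile, publish, deploy

The constraints fix every adjacent pair, so only one ordering works:
mirror → fetch → archive → notify → scan → link → compile → publish → deploy.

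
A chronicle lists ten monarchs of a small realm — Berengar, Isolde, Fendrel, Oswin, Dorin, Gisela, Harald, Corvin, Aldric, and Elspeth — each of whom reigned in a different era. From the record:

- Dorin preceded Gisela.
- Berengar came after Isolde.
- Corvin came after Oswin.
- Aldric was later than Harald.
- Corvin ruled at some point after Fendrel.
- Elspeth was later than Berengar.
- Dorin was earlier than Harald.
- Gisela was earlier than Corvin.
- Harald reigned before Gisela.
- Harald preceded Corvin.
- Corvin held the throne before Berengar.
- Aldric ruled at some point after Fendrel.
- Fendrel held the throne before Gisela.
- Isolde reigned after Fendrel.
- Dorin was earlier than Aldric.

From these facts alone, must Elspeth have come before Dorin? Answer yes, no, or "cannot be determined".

Tracing the constraints gives Dorin → Gisela → Corvin → Berengar → Elspeth, so Dorin must come before Elspeth.
That means Elspeth cannot be before Dorin.

no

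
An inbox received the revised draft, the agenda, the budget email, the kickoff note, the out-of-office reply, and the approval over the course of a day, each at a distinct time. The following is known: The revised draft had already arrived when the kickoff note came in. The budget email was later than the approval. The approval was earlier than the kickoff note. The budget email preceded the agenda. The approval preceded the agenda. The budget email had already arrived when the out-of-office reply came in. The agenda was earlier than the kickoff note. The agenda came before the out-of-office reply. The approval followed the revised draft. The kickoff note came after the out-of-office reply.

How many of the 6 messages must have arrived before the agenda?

Directly stated before the agenda: the approval and the budget email.
The revised draft reaches the agenda via the revised draft → the approval → the agenda.
That's the approval, the budget email, and the revised draft — 3 in all.

3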